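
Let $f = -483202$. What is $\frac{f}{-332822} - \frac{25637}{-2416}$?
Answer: $\frac{4849986823}{402048976} \approx 12.063$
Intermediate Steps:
$\frac{f}{-332822} - \frac{25637}{-2416} = - \frac{483202}{-332822} - \frac{25637}{-2416} = \left(-483202\right) \left(- \frac{1}{332822}\right) - - \frac{25637}{2416} = \frac{241601}{166411} + \frac{25637}{2416} = \frac{4849986823}{402048976}$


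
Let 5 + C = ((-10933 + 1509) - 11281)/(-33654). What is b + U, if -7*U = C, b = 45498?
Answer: 10718475409/235578 ≈ 45499.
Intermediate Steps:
C = -147565/33654 (C = -5 + ((-10933 + 1509) - 11281)/(-33654) = -5 + (-9424 - 11281)*(-1/33654) = -5 - 20705*(-1/33654) = -5 + 20705/33654 = -147565/33654 ≈ -4.3848)
U = 147565/235578 (U = -⅐*(-147565/33654) = 147565/235578 ≈ 0.62640)
b + U = 45498 + 147565/235578 = 10718475409/235578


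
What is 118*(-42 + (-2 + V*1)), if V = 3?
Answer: -4838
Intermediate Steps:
118*(-42 + (-2 + V*1)) = 118*(-42 + (-2 + 3*1)) = 118*(-42 + (-2 + 3)) = 118*(-42 + 1) = 118*(-41) = -4838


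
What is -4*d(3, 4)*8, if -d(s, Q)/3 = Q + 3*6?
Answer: 2112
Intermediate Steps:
d(s, Q) = -54 - 3*Q (d(s, Q) = -3*(Q + 3*6) = -3*(Q + 18) = -3*(18 + Q) = -54 - 3*Q)
-4*d(3, 4)*8 = -4*(-54 - 3*4)*8 = -4*(-54 - 12)*8 = -4*(-66)*8 = 264*8 = 2112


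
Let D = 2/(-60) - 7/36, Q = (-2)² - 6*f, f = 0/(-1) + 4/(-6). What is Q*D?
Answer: -82/45 ≈ -1.8222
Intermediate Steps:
f = -⅔ (f = 0*(-1) + 4*(-⅙) = 0 - ⅔ = -⅔ ≈ -0.66667)
Q = 8 (Q = (-2)² - 6*(-⅔) = 4 + 4 = 8)
D = -41/180 (D = 2*(-1/60) - 7*1/36 = -1/30 - 7/36 = -41/180 ≈ -0.22778)
Q*D = 8*(-41/180) = -82/45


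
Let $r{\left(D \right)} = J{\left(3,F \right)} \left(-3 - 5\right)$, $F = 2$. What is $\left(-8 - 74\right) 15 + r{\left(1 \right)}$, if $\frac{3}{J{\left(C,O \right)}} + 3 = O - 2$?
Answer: $-1222$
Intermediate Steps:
$J{\left(C,O \right)} = \frac{3}{-5 + O}$ ($J{\left(C,O \right)} = \frac{3}{-3 + \left(O - 2\right)} = \frac{3}{-3 + \left(-2 + O\right)} = \frac{3}{-5 + O}$)
$r{\left(D \right)} = 8$ ($r{\left(D \right)} = \frac{3}{-5 + 2} \left(-3 - 5\right) = \frac{3}{-3} \left(-8\right) = 3 \left(- \frac{1}{3}\right) \left(-8\right) = \left(-1\right) \left(-8\right) = 8$)
$\left(-8 - 74\right) 15 + r{\left(1 \right)} = \left(-8 - 74\right) 15 + 8 = \left(-82\right) 15 + 8 = -1230 + 8 = -1222$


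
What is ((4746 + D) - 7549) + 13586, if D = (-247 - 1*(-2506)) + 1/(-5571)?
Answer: 72656981/5571 ≈ 13042.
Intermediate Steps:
D = 12584888/5571 (D = (-247 + 2506) - 1/5571 = 2259 - 1/5571 = 12584888/5571 ≈ 2259.0)
((4746 + D) - 7549) + 13586 = ((4746 + 12584888/5571) - 7549) + 13586 = (39024854/5571 - 7549) + 13586 = -3030625/5571 + 13586 = 72656981/5571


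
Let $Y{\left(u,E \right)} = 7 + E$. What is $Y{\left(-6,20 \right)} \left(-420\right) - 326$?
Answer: $-11666$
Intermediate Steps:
$Y{\left(-6,20 \right)} \left(-420\right) - 326 = \left(7 + 20\right) \left(-420\right) - 326 = 27 \left(-420\right) - 326 = -11340 - 326 = -11666$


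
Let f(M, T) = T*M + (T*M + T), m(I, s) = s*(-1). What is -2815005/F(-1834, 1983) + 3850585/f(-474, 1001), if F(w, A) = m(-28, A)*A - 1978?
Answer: -12480753951460/3729476599849 ≈ -3.3465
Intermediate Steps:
m(I, s) = -s
f(M, T) = T + 2*M*T (f(M, T) = M*T + (M*T + T) = M*T + (T + M*T) = T + 2*M*T)
F(w, A) = -1978 - A² (F(w, A) = (-A)*A - 1978 = -A² - 1978 = -1978 - A²)
-2815005/F(-1834, 1983) + 3850585/f(-474, 1001) = -2815005/(-1978 - 1*1983²) + 3850585/((1001*(1 + 2*(-474)))) = -2815005/(-1978 - 1*3932289) + 3850585/((1001*(1 - 948))) = -2815005/(-1978 - 3932289) + 3850585/((1001*(-947))) = -2815005/(-3934267) + 3850585/(-947947) = -2815005*(-1/3934267) + 3850585*(-1/947947) = 2815005/3934267 - 3850585/947947 = -12480753951460/3729476599849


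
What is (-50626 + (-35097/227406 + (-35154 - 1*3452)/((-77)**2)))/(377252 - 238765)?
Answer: -22755841891691/62240220442246 ≈ -0.36561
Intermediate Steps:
(-50626 + (-35097/227406 + (-35154 - 1*3452)/((-77)**2)))/(377252 - 238765) = (-50626 + (-35097*1/227406 + (-35154 - 3452)/5929))/138487 = (-50626 + (-11699/75802 - 38606*1/5929))*(1/138487) = (-50626 + (-11699/75802 - 38606/5929))*(1/138487) = (-50626 - 2995775383/449430058)*(1/138487) = -22755841891691/449430058*1/138487 = -22755841891691/62240220442246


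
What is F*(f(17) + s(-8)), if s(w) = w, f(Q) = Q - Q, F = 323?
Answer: -2584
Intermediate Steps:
f(Q) = 0
F*(f(17) + s(-8)) = 323*(0 - 8) = 323*(-8) = -2584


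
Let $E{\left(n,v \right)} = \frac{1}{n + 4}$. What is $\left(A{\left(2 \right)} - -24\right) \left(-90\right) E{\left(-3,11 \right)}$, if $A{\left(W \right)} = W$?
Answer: $-2340$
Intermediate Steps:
$E{\left(n,v \right)} = \frac{1}{4 + n}$
$\left(A{\left(2 \right)} - -24\right) \left(-90\right) E{\left(-3,11 \right)} = \frac{\left(2 - -24\right) \left(-90\right)}{4 - 3} = \frac{\left(2 + 24\right) \left(-90\right)}{1} = 26 \left(-90\right) 1 = \left(-2340\right) 1 = -2340$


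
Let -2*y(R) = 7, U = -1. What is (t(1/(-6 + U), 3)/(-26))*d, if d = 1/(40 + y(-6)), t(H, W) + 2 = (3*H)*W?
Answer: 23/6643 ≈ 0.0034623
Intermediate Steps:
y(R) = -7/2 (y(R) = -½*7 = -7/2)
t(H, W) = -2 + 3*H*W (t(H, W) = -2 + (3*H)*W = -2 + 3*H*W)
d = 2/73 (d = 1/(40 - 7/2) = 1/(73/2) = 2/73 ≈ 0.027397)
(t(1/(-6 + U), 3)/(-26))*d = ((-2 + 3*3/(-6 - 1))/(-26))*(2/73) = -(-2 + 3*3/(-7))/26*(2/73) = -(-2 + 3*(-⅐)*3)/26*(2/73) = -(-2 - 9/7)/26*(2/73) = -1/26*(-23/7)*(2/73) = (23/182)*(2/73) = 23/6643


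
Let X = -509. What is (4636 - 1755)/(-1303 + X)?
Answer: -2881/1812 ≈ -1.5900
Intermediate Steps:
(4636 - 1755)/(-1303 + X) = (4636 - 1755)/(-1303 - 509) = 2881/(-1812) = 2881*(-1/1812) = -2881/1812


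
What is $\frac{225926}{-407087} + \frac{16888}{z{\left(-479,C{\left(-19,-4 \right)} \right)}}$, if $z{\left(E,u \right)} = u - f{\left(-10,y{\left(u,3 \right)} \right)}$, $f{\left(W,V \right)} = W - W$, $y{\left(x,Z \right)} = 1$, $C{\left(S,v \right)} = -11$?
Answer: $- \frac{6877370442}{4477957} \approx -1535.8$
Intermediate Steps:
$f{\left(W,V \right)} = 0$
$z{\left(E,u \right)} = u$ ($z{\left(E,u \right)} = u - 0 = u + 0 = u$)
$\frac{225926}{-407087} + \frac{16888}{z{\left(-479,C{\left(-19,-4 \right)} \right)}} = \frac{225926}{-407087} + \frac{16888}{-11} = 225926 \left(- \frac{1}{407087}\right) + 16888 \left(- \frac{1}{11}\right) = - \frac{225926}{407087} - \frac{16888}{11} = - \frac{6877370442}{4477957}$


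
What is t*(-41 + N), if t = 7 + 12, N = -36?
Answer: -1463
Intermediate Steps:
t = 19
t*(-41 + N) = 19*(-41 - 36) = 19*(-77) = -1463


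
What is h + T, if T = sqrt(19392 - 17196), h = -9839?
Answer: -9839 + 6*sqrt(61) ≈ -9792.1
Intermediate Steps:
T = 6*sqrt(61) (T = sqrt(2196) = 6*sqrt(61) ≈ 46.862)
h + T = -9839 + 6*sqrt(61)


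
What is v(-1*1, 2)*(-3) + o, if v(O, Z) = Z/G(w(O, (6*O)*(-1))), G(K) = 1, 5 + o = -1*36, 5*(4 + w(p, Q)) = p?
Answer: -47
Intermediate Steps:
w(p, Q) = -4 + p/5
o = -41 (o = -5 - 1*36 = -5 - 36 = -41)
v(O, Z) = Z (v(O, Z) = Z/1 = Z*1 = Z)
v(-1*1, 2)*(-3) + o = 2*(-3) - 41 = -6 - 41 = -47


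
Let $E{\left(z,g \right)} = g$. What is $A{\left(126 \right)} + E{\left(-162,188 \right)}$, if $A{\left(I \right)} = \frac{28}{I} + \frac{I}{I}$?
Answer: $\frac{1703}{9} \approx 189.22$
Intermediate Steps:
$A{\left(I \right)} = 1 + \frac{28}{I}$ ($A{\left(I \right)} = \frac{28}{I} + 1 = 1 + \frac{28}{I}$)
$A{\left(126 \right)} + E{\left(-162,188 \right)} = \frac{28 + 126}{126} + 188 = \frac{1}{126} \cdot 154 + 188 = \frac{11}{9} + 188 = \frac{1703}{9}$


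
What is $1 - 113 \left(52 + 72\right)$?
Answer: $-14011$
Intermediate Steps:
$1 - 113 \left(52 + 72\right) = 1 - 14012 = -14011$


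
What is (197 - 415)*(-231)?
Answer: 50358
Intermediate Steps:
(197 - 415)*(-231) = -218*(-231) = 50358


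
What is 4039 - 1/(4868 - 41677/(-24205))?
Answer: 476083436858/117871617 ≈ 4039.0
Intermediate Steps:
4039 - 1/(4868 - 41677/(-24205)) = 4039 - 1/(4868 - 41677*(-1/24205)) = 4039 - 1/(4868 + 41677/24205) = 4039 - 1/117871617/24205 = 4039 - 1*24205/117871617 = 4039 - 24205/117871617 = 476083436858/117871617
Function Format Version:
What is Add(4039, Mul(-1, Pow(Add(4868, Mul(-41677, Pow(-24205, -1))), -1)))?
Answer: Rational(476083436858, 117871617) ≈ 4039.0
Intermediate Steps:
Add(4039, Mul(-1, Pow(Add(4868, Mul(-41677, Pow(-24205, -1))), -1))) = Add(4039, Mul(-1, Pow(Add(4868, Mul(-41677, Rational(-1, 24205))), -1))) = Add(4039, Mul(-1, Pow(Add(4868, Rational(41677, 24205)), -1))) = Add(4039, Mul(-1, Pow(Rational(117871617, 24205), -1))) = Add(4039, Mul(-1, Rational(24205, 117871617))) = Add(4039, Rational(-24205, 117871617)) = Rational(476083436858, 117871617)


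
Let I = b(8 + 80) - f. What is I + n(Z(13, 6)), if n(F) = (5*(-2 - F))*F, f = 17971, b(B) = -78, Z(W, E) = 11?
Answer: -18764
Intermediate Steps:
I = -18049 (I = -78 - 1*17971 = -78 - 17971 = -18049)
n(F) = F*(-10 - 5*F) (n(F) = (-10 - 5*F)*F = F*(-10 - 5*F))
I + n(Z(13, 6)) = -18049 - 5*11*(2 + 11) = -18049 - 5*11*13 = -18049 - 715 = -18764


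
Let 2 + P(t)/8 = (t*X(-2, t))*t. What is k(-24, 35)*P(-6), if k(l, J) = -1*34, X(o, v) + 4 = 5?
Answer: -9248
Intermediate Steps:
X(o, v) = 1 (X(o, v) = -4 + 5 = 1)
k(l, J) = -34
P(t) = -16 + 8*t² (P(t) = -16 + 8*((t*1)*t) = -16 + 8*(t*t) = -16 + 8*t²)
k(-24, 35)*P(-6) = -34*(-16 + 8*(-6)²) = -34*(-16 + 8*36) = -34*(-16 + 288) = -34*272 = -9248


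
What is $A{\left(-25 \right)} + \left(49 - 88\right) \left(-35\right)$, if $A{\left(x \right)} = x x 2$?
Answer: $2615$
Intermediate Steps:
$A{\left(x \right)} = 2 x^{2}$ ($A{\left(x \right)} = x^{2} \cdot 2 = 2 x^{2}$)
$A{\left(-25 \right)} + \left(49 - 88\right) \left(-35\right) = 2 \left(-25\right)^{2} + \left(49 - 88\right) \left(-35\right) = 2 \cdot 625 - -1365 = 1250 + 1365 = 2615$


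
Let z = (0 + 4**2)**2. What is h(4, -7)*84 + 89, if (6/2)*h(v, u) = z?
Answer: 7257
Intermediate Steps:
z = 256 (z = (0 + 16)**2 = 16**2 = 256)
h(v, u) = 256/3 (h(v, u) = (1/3)*256 = 256/3)
h(4, -7)*84 + 89 = (256/3)*84 + 89 = 7168 + 89 = 7257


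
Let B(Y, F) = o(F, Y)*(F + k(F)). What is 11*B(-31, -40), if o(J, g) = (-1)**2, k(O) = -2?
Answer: -462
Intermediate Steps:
o(J, g) = 1
B(Y, F) = -2 + F (B(Y, F) = 1*(F - 2) = 1*(-2 + F) = -2 + F)
11*B(-31, -40) = 11*(-2 - 40) = 11*(-42) = -462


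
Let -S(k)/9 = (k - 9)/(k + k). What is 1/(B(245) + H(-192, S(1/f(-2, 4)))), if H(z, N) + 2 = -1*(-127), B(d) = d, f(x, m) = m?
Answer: 1/370 ≈ 0.0027027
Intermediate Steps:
S(k) = -9*(-9 + k)/(2*k) (S(k) = -9*(k - 9)/(k + k) = -9*(-9 + k)/(2*k))
H(z, N) = 125 (H(z, N) = -2 - 1*(-127) = -2 + 127 = 125)
1/(B(245) + H(-192, S(1/f(-2, 4)))) = 1/(245 + 125) = 1/370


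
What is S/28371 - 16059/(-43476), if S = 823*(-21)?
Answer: -4695013/19578692 ≈ -0.23980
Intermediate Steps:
S = -17283
S/28371 - 16059/(-43476) = -17283/28371 - 16059/(-43476) = -17283*1/28371 - 16059*(-1/43476) = -823/1351 + 5353/14492 = -4695013/19578692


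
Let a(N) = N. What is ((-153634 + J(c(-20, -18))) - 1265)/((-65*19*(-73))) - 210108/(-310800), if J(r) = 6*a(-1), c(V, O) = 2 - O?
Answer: -486703121/467002900 ≈ -1.0422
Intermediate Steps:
J(r) = -6 (J(r) = 6*(-1) = -6)
((-153634 + J(c(-20, -18))) - 1265)/((-65*19*(-73))) - 210108/(-310800) = ((-153634 - 6) - 1265)/((-65*19*(-73))) - 210108/(-310800) = (-153640 - 1265)/((-1235*(-73))) - 210108*(-1/310800) = -154905/90155 + 17509/25900 = -154905*1/90155 + 17509/25900 = -30981/18031 + 17509/25900 = -486703121/467002900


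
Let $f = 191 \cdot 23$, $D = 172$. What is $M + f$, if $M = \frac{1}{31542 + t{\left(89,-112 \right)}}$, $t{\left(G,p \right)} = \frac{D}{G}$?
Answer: $\frac{12332952219}{2807410} \approx 4393.0$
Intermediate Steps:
$f = 4393$
$t{\left(G,p \right)} = \frac{172}{G}$
$M = \frac{89}{2807410}$ ($M = \frac{1}{31542 + \frac{172}{89}} = \frac{1}{\frac{2807410}{89}} = \frac{89}{2807410} \approx 3.1702 \cdot 10^{-5}$)
$M + f = \frac{89}{2807410} + 4393 = \frac{12332952219}{2807410}$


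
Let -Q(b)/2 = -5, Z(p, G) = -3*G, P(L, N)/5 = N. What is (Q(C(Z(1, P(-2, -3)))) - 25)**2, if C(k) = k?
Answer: 225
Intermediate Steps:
P(L, N) = 5*N
Q(b) = 10 (Q(b) = -2*(-5) = 10)
(Q(C(Z(1, P(-2, -3)))) - 25)**2 = (10 - 25)**2 = (-15)**2 = 225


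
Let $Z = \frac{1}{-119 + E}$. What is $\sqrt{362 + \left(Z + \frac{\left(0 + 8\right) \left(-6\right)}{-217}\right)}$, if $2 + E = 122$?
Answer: $\frac{\sqrt{17103723}}{217} \approx 19.058$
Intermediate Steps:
$E = 120$ ($E = -2 + 122 = 120$)
$Z = 1$ ($Z = \frac{1}{-119 + 120} = 1^{-1} = 1$)
$\sqrt{362 + \left(Z + \frac{\left(0 + 8\right) \left(-6\right)}{-217}\right)} = \sqrt{362 + \left(1 + \frac{\left(0 + 8\right) \left(-6\right)}{-217}\right)} = \sqrt{362 + \left(1 + 8 \left(-6\right) \left(- \frac{1}{217}\right)\right)} = \sqrt{362 + \left(1 - - \frac{48}{217}\right)} = \sqrt{362 + \left(1 + \frac{48}{217}\right)} = \sqrt{362 + \frac{265}{217}} = \sqrt{\frac{78819}{217}} = \frac{\sqrt{17103723}}{217}$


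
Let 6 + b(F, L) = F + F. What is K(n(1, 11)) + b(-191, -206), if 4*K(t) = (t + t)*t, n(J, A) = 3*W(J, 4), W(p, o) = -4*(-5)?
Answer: 1412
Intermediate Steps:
W(p, o) = 20
n(J, A) = 60 (n(J, A) = 3*20 = 60)
K(t) = t²/2 (K(t) = ((t + t)*t)/4 = ((2*t)*t)/4 = (2*t²)/4 = t²/2)
b(F, L) = -6 + 2*F (b(F, L) = -6 + (F + F) = -6 + 2*F)
K(n(1, 11)) + b(-191, -206) = (½)*60² + (-6 + 2*(-191)) = (½)*3600 + (-6 - 382) = 1800 - 388 = 1412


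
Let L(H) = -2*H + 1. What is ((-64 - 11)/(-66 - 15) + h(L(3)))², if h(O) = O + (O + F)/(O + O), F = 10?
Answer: 61009/2916 ≈ 20.922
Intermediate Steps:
L(H) = 1 - 2*H
h(O) = O + (10 + O)/(2*O) (h(O) = O + (O + 10)/(O + O) = O + (10 + O)/((2*O)) = O + (10 + O)*(1/(2*O)) = O + (10 + O)/(2*O))
((-64 - 11)/(-66 - 15) + h(L(3)))² = ((-64 - 11)/(-66 - 15) + (½ + (1 - 2*3) + 5/(1 - 2*3)))² = (-75/(-81) + (½ + (1 - 6) + 5/(1 - 6)))² = (-75*(-1/81) + (½ - 5 + 5/(-5)))² = (25/27 + (½ - 5 + 5*(-⅕)))² = (25/27 + (½ - 5 - 1))² = (25/27 - 11/2)² = (-247/54)² = 61009/2916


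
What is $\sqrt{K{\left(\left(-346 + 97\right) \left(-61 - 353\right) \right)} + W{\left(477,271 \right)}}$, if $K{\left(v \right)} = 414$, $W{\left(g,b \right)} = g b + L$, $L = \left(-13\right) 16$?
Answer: $\sqrt{129473} \approx 359.82$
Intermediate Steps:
$L = -208$
$W{\left(g,b \right)} = -208 + b g$ ($W{\left(g,b \right)} = g b - 208 = b g - 208 = -208 + b g$)
$\sqrt{K{\left(\left(-346 + 97\right) \left(-61 - 353\right) \right)} + W{\left(477,271 \right)}} = \sqrt{414 + \left(-208 + 271 \cdot 477\right)} = \sqrt{414 + \left(-208 + 129267\right)} = \sqrt{414 + 129059} = \sqrt{129473}$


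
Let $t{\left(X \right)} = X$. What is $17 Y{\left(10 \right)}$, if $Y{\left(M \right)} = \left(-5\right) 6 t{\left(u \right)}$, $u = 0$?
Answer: $0$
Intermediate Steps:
$Y{\left(M \right)} = 0$ ($Y{\left(M \right)} = \left(-5\right) 6 \cdot 0 = \left(-30\right) 0 = 0$)
$17 Y{\left(10 \right)} = 17 \cdot 0 = 0$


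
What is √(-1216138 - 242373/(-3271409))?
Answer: I*√13015250183085131221/3271409 ≈ 1102.8*I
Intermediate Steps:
√(-1216138 - 242373/(-3271409)) = √(-1216138 - 242373*(-1/3271409)) = √(-1216138 + 242373/3271409) = √(-3978484556069/3271409) = I*√13015250183085131221/3271409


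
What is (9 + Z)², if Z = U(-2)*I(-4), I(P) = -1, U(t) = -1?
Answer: 100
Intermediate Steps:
Z = 1 (Z = -1*(-1) = 1)
(9 + Z)² = (9 + 1)² = 10² = 100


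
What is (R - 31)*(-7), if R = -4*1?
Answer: 245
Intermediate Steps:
R = -4
(R - 31)*(-7) = (-4 - 31)*(-7) = -35*(-7) = 245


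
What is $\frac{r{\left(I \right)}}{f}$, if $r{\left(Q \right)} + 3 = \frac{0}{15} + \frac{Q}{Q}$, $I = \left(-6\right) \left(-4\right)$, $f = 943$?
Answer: $- \frac{2}{943} \approx -0.0021209$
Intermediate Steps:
$I = 24$
$r{\left(Q \right)} = -2$ ($r{\left(Q \right)} = -3 + \left(\frac{0}{15} + \frac{Q}{Q}\right) = -3 + \left(0 \cdot \frac{1}{15} + 1\right) = -3 + \left(0 + 1\right) = -3 + 1 = -2$)
$\frac{r{\left(I \right)}}{f} = - \frac{2}{943}$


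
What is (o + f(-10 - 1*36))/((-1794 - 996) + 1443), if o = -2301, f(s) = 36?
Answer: 755/449 ≈ 1.6815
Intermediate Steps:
(o + f(-10 - 1*36))/((-1794 - 996) + 1443) = (-2301 + 36)/((-1794 - 996) + 1443) = -2265/(-2790 + 1443) = -2265/(-1347) = -2265*(-1/1347) = 755/449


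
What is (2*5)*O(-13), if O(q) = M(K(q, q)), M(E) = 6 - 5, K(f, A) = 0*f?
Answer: 10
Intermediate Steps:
K(f, A) = 0
M(E) = 1
O(q) = 1
(2*5)*O(-13) = (2*5)*1 = 10*1 = 10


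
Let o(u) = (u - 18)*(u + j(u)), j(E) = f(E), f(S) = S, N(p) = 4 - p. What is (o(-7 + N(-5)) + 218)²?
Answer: 23716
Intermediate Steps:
j(E) = E
o(u) = 2*u*(-18 + u) (o(u) = (u - 18)*(u + u) = (-18 + u)*(2*u) = 2*u*(-18 + u))
(o(-7 + N(-5)) + 218)² = (2*(-7 + (4 - 1*(-5)))*(-18 + (-7 + (4 - 1*(-5)))) + 218)² = (2*(-7 + (4 + 5))*(-18 + (-7 + (4 + 5))) + 218)² = (2*(-7 + 9)*(-18 + (-7 + 9)) + 218)² = (2*2*(-18 + 2) + 218)² = (2*2*(-16) + 218)² = (-64 + 218)² = 154² = 23716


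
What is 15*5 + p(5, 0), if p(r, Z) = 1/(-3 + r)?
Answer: 151/2 ≈ 75.500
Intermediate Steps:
15*5 + p(5, 0) = 15*5 + 1/(-3 + 5) = 75 + 1/2 = 75 + ½ = 151/2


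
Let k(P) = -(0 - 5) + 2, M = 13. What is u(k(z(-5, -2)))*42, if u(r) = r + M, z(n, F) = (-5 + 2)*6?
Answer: 840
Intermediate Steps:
z(n, F) = -18 (z(n, F) = -3*6 = -18)
k(P) = 7 (k(P) = -1*(-5) + 2 = 5 + 2 = 7)
u(r) = 13 + r (u(r) = r + 13 = 13 + r)
u(k(z(-5, -2)))*42 = (13 + 7)*42 = 20*42 = 840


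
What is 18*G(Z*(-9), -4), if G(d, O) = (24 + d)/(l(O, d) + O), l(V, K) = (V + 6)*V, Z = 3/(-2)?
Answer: -225/4 ≈ -56.250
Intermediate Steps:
Z = -3/2 (Z = 3*(-½) = -3/2 ≈ -1.5000)
l(V, K) = V*(6 + V) (l(V, K) = (6 + V)*V = V*(6 + V))
G(d, O) = (24 + d)/(O + O*(6 + O)) (G(d, O) = (24 + d)/(O*(6 + O) + O) = (24 + d)/(O + O*(6 + O)))
18*G(Z*(-9), -4) = 18*((24 - 3/2*(-9))/((-4)*(7 - 4))) = 18*(-¼*(24 + 27/2)/3) = 18*(-¼*⅓*75/2) = 18*(-25/8) = -225/4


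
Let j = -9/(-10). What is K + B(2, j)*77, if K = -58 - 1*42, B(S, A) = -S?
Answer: -254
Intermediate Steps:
j = 9/10 (j = -9*(-⅒) = 9/10 ≈ 0.90000)
K = -100 (K = -58 - 42 = -100)
K + B(2, j)*77 = -100 - 1*2*77 = -100 - 2*77 = -100 - 154 = -254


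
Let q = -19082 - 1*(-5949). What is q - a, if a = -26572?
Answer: 13439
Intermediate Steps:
q = -13133 (q = -19082 + 5949 = -13133)
q - a = -13133 - 1*(-26572) = -13133 + 26572 = 13439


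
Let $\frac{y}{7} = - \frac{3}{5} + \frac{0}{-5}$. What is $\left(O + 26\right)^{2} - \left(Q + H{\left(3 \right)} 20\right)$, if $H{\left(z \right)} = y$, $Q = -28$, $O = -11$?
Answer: $337$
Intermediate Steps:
$y = - \frac{21}{5}$ ($y = 7 \left(- \frac{3}{5} + \frac{0}{-5}\right) = 7 \left(\left(-3\right) \frac{1}{5} + 0 \left(- \frac{1}{5}\right)\right) = 7 \left(- \frac{3}{5} + 0\right) = 7 \left(- \frac{3}{5}\right) = - \frac{21}{5} \approx -4.2$)
$H{\left(z \right)} = - \frac{21}{5}$
$\left(O + 26\right)^{2} - \left(Q + H{\left(3 \right)} 20\right) = \left(-11 + 26\right)^{2} - \left(-28 - 84\right) = 15^{2} - \left(-28 - 84\right) = 225 - -112 = 225 + 112 = 337$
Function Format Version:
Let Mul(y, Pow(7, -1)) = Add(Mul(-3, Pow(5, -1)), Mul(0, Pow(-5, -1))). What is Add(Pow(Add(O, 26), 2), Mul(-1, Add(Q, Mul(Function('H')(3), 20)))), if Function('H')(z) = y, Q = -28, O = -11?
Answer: 337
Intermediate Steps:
y = Rational(-21, 5) (y = Mul(7, Add(Mul(-3, Pow(5, -1)), Mul(0, Pow(-5, -1)))) = Mul(7, Add(Mul(-3, Rational(1, 5)), Mul(0, Rational(-1, 5)))) = Mul(7, Add(Rational(-3, 5), 0)) = Mul(7, Rational(-3, 5)) = Rational(-21, 5) ≈ -4.2000)
Function('H')(z) = Rational(-21, 5)
Add(Pow(Add(O, 26), 2), Mul(-1, Add(Q, Mul(Function('H')(3), 20)))) = Add(Pow(Add(-11, 26), 2), Mul(-1, Add(-28, Mul(Rational(-21, 5), 20)))) = Add(Pow(15, 2), Mul(-1, Add(-28, -84))) = Add(225, Mul(-1, -112)) = Add(225, 112) = 337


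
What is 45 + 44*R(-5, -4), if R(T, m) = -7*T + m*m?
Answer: 2289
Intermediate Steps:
R(T, m) = m² - 7*T (R(T, m) = -7*T + m² = m² - 7*T)
45 + 44*R(-5, -4) = 45 + 44*((-4)² - 7*(-5)) = 45 + 44*(16 + 35) = 45 + 44*51 = 45 + 2244 = 2289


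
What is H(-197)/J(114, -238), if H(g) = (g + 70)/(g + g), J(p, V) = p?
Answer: 127/44916 ≈ 0.0028275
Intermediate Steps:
H(g) = (70 + g)/(2*g) (H(g) = (70 + g)/((2*g)) = (70 + g)*(1/(2*g)) = (70 + g)/(2*g))
H(-197)/J(114, -238) = ((½)*(70 - 197)/(-197))/114 = ((½)*(-1/197)*(-127))*(1/114) = (127/394)*(1/114) = 127/44916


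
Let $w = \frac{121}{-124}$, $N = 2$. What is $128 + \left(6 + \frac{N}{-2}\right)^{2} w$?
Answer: $\frac{12847}{124} \approx 103.6$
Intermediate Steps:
$w = - \frac{121}{124}$ ($w = 121 \left(- \frac{1}{124}\right) = - \frac{121}{124} \approx -0.97581$)
$128 + \left(6 + \frac{N}{-2}\right)^{2} w = 128 + \left(6 + \frac{2}{-2}\right)^{2} \left(- \frac{121}{124}\right) = 128 + \left(6 + 2 \left(- \frac{1}{2}\right)\right)^{2} \left(- \frac{121}{124}\right) = 128 + \left(6 - 1\right)^{2} \left(- \frac{121}{124}\right) = 128 + 5^{2} \left(- \frac{121}{124}\right) = 128 + 25 \left(- \frac{121}{124}\right) = 128 - \frac{3025}{124} = \frac{12847}{124}$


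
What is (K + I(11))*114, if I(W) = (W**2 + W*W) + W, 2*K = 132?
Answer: 36366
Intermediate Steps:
K = 66 (K = (1/2)*132 = 66)
I(W) = W + 2*W**2 (I(W) = (W**2 + W**2) + W = 2*W**2 + W = W + 2*W**2)
(K + I(11))*114 = (66 + 11*(1 + 2*11))*114 = (66 + 11*(1 + 22))*114 = (66 + 11*23)*114 = (66 + 253)*114 = 319*114 = 36366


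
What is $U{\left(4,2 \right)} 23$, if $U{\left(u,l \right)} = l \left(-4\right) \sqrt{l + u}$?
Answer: $- 184 \sqrt{6} \approx -450.71$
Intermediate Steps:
$U{\left(u,l \right)} = - 4 l \sqrt{l + u}$
$U{\left(4,2 \right)} 23 = \left(-4\right) 2 \sqrt{2 + 4} \cdot 23 = \left(-4\right) 2 \sqrt{6} \cdot 23 = - 8 \sqrt{6} \cdot 23 = - 184 \sqrt{6}$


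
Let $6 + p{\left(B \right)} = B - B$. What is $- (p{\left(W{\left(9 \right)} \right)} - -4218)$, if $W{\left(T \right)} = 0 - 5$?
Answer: $-4212$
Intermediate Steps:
$W{\left(T \right)} = -5$
$p{\left(B \right)} = -6$ ($p{\left(B \right)} = -6 + \left(B - B\right) = -6 + 0 = -6$)
$- (p{\left(W{\left(9 \right)} \right)} - -4218) = - (-6 - -4218) = - (-6 + 4218) = \left(-1\right) 4212 = -4212$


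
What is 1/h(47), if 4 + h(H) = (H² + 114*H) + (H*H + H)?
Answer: 1/9819 ≈ 0.00010184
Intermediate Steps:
h(H) = -4 + 2*H² + 115*H (h(H) = -4 + ((H² + 114*H) + (H*H + H)) = -4 + ((H² + 114*H) + (H² + H)) = -4 + ((H² + 114*H) + (H + H²)) = -4 + (2*H² + 115*H) = -4 + 2*H² + 115*H)
1/h(47) = 1/(-4 + 2*47² + 115*47) = 1/(-4 + 2*2209 + 5405) = 1/(-4 + 4418 + 5405) = 1/9819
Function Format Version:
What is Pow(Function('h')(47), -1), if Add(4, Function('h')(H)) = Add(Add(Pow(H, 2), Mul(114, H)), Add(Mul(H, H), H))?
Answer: Rational(1, 9819) ≈ 0.00010184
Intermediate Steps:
Function('h')(H) = Add(-4, Mul(2, Pow(H, 2)), Mul(115, H)) (Function('h')(H) = Add(-4, Add(Add(Pow(H, 2), Mul(114, H)), Add(Mul(H, H), H))) = Add(-4, Add(Add(Pow(H, 2), Mul(114, H)), Add(Pow(H, 2), H))) = Add(-4, Add(Add(Pow(H, 2), Mul(114, H)), Add(H, Pow(H, 2)))) = Add(-4, Add(Mul(2, Pow(H, 2)), Mul(115, H))) = Add(-4, Mul(2, Pow(H, 2)), Mul(115, H)))
Pow(Function('h')(47), -1) = Pow(Add(-4, Mul(2, Pow(47, 2)), Mul(115, 47)), -1) = Pow(Add(-4, Mul(2, 2209), 5405), -1) = Pow(Add(-4, 4418, 5405), -1) = Pow(9819, -1) = Rational(1, 9819)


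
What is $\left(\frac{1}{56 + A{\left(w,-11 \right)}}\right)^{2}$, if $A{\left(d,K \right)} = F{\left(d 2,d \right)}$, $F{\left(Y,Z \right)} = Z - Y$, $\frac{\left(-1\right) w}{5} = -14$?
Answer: $\frac{1}{196} \approx 0.005102$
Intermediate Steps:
$w = 70$ ($w = \left(-5\right) \left(-14\right) = 70$)
$A{\left(d,K \right)} = - d$ ($A{\left(d,K \right)} = d - d 2 = d - 2 d = - d$)
$\left(\frac{1}{56 + A{\left(w,-11 \right)}}\right)^{2} = \left(\frac{1}{56 - 70}\right)^{2} = \left(\frac{1}{-14}\right)^{2} = \left(- \frac{1}{14}\right)^{2} = \frac{1}{196}$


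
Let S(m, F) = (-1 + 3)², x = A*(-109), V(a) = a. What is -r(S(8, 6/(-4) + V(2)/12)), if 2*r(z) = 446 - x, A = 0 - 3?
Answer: -119/2 ≈ -59.500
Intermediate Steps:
A = -3
x = 327 (x = -3*(-109) = 327)
S(m, F) = 4 (S(m, F) = 2² = 4)
r(z) = 119/2 (r(z) = (446 - 1*327)/2 = (446 - 327)/2 = (½)*119 = 119/2)
-r(S(8, 6/(-4) + V(2)/12)) = -1*119/2 = -119/2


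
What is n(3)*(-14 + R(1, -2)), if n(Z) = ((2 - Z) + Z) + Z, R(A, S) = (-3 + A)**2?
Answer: -50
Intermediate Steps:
n(Z) = 2 + Z
n(3)*(-14 + R(1, -2)) = (2 + 3)*(-14 + (-3 + 1)**2) = 5*(-14 + (-2)**2) = 5*(-14 + 4) = 5*(-10) = -50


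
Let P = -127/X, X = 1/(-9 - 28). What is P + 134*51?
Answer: 11533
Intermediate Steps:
X = -1/37 (X = 1/(-37) = -1/37 ≈ -0.027027)
P = 4699 (P = -127/(-1/37) = -127*(-37) = 4699)
P + 134*51 = 4699 + 134*51 = 4699 + 6834 = 11533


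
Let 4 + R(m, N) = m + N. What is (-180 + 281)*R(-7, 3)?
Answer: -808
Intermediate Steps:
R(m, N) = -4 + N + m (R(m, N) = -4 + (m + N) = -4 + (N + m) = -4 + N + m)
(-180 + 281)*R(-7, 3) = (-180 + 281)*(-4 + 3 - 7) = 101*(-8) = -808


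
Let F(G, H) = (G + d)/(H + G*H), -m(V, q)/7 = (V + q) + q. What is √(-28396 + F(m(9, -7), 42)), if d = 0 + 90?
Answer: I*√1803254334/252 ≈ 168.51*I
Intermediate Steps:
d = 90
m(V, q) = -14*q - 7*V (m(V, q) = -7*((V + q) + q) = -7*(V + 2*q) = -14*q - 7*V)
F(G, H) = (90 + G)/(H + G*H) (F(G, H) = (G + 90)/(H + G*H) = (90 + G)/(H + G*H))
√(-28396 + F(m(9, -7), 42)) = √(-28396 + (90 + (-14*(-7) - 7*9))/(42*(1 + (-14*(-7) - 7*9)))) = √(-28396 + (90 + (98 - 63))/(42*(1 + (98 - 63)))) = √(-28396 + (90 + 35)/(42*(1 + 35))) = √(-28396 + (1/42)*125/36) = √(-28396 + (1/42)*(1/36)*125) = √(-28396 + 125/1512) = √(-42934627/1512) = I*√1803254334/252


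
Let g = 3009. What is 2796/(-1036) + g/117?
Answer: 232516/10101 ≈ 23.019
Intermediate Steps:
2796/(-1036) + g/117 = 2796/(-1036) + 3009/117 = 2796*(-1/1036) + 3009*(1/117) = -699/259 + 1003/39 = 232516/10101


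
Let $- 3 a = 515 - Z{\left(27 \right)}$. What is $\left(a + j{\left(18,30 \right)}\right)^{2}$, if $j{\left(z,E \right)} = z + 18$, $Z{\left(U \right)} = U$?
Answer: $\frac{144400}{9} \approx 16044.0$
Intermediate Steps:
$j{\left(z,E \right)} = 18 + z$
$a = - \frac{488}{3}$ ($a = - \frac{515 - 27}{3} = \left(- \frac{1}{3}\right) 488 = - \frac{488}{3} \approx -162.67$)
$\left(a + j{\left(18,30 \right)}\right)^{2} = \left(- \frac{488}{3} + \left(18 + 18\right)\right)^{2} = \left(- \frac{488}{3} + 36\right)^{2} = \left(- \frac{380}{3}\right)^{2} = \frac{144400}{9}$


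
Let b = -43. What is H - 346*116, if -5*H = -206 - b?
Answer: -200517/5 ≈ -40103.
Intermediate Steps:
H = 163/5 (H = -(-206 - 1*(-43))/5 = -(-206 + 43)/5 = -1/5*(-163) = 163/5 ≈ 32.600)
H - 346*116 = 163/5 - 346*116 = 163/5 - 40136 = -200517/5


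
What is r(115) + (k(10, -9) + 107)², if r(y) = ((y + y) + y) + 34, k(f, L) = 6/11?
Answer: 1445348/121 ≈ 11945.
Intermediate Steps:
k(f, L) = 6/11 (k(f, L) = 6*(1/11) = 6/11)
r(y) = 34 + 3*y (r(y) = (2*y + y) + 34 = 3*y + 34 = 34 + 3*y)
r(115) + (k(10, -9) + 107)² = (34 + 3*115) + (6/11 + 107)² = (34 + 345) + (1183/11)² = 379 + 1399489/121 = 1445348/121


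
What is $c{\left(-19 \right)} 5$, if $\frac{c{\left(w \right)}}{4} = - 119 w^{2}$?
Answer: $-859180$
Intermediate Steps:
$c{\left(w \right)} = - 476 w^{2}$ ($c{\left(w \right)} = 4 \left(- 119 w^{2}\right) = - 476 w^{2}$)
$c{\left(-19 \right)} 5 = - 476 \left(-19\right)^{2} \cdot 5 = \left(-476\right) 361 \cdot 5 = \left(-171836\right) 5 = -859180$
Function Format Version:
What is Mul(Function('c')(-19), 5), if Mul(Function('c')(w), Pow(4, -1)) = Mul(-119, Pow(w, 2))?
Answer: -859180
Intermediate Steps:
Function('c')(w) = Mul(-476, Pow(w, 2)) (Function('c')(w) = Mul(4, Mul(-119, Pow(w, 2))) = Mul(-476, Pow(w, 2)))
Mul(Function('c')(-19), 5) = Mul(Mul(-476, Pow(-19, 2)), 5) = Mul(Mul(-476, 361), 5) = Mul(-171836, 5) = -859180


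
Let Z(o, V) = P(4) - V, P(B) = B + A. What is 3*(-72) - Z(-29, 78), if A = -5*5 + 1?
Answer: -118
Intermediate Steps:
A = -24 (A = -25 + 1 = -24)
P(B) = -24 + B (P(B) = B - 24 = -24 + B)
Z(o, V) = -20 - V (Z(o, V) = (-24 + 4) - V = -20 - V)
3*(-72) - Z(-29, 78) = 3*(-72) - (-20 - 1*78) = -216 - (-20 - 78) = -216 - 1*(-98) = -216 + 98 = -118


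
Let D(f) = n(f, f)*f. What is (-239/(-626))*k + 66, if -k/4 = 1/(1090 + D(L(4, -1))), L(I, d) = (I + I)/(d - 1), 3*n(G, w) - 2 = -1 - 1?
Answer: 11258371/170585 ≈ 65.999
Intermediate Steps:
n(G, w) = 0 (n(G, w) = 2/3 + (-1 - 1)/3 = 2/3 + (1/3)*(-2) = 2/3 - 2/3 = 0)
L(I, d) = 2*I/(-1 + d) (L(I, d) = (2*I)/(-1 + d) = 2*I/(-1 + d))
D(f) = 0 (D(f) = 0*f = 0)
k = -2/545 (k = -4/(1090 + 0) = -4/1090 = -4*1/1090 = -2/545 ≈ -0.0036697)
(-239/(-626))*k + 66 = -239/(-626)*(-2/545) + 66 = -239*(-1/626)*(-2/545) + 66 = (239/626)*(-2/545) + 66 = -239/170585 + 66 = 11258371/170585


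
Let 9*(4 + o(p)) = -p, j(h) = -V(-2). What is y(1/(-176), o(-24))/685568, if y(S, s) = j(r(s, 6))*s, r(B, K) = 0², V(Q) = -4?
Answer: -1/128544 ≈ -7.7794e-6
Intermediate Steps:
r(B, K) = 0
j(h) = 4 (j(h) = -1*(-4) = 4)
o(p) = -4 - p/9 (o(p) = -4 + (-p)/9 = -4 - p/9)
y(S, s) = 4*s
y(1/(-176), o(-24))/685568 = (4*(-4 - ⅑*(-24)))/685568 = (4*(-4 + 8/3))*(1/685568) = (4*(-4/3))*(1/685568) = -16/3*1/685568 = -1/128544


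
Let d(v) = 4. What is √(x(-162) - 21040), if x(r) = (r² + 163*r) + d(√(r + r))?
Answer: I*√21198 ≈ 145.6*I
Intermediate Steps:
x(r) = 4 + r² + 163*r (x(r) = (r² + 163*r) + 4 = 4 + r² + 163*r)
√(x(-162) - 21040) = √((4 + (-162)² + 163*(-162)) - 21040) = √((4 + 26244 - 26406) - 21040) = √(-158 - 21040) = √(-21198) = I*√21198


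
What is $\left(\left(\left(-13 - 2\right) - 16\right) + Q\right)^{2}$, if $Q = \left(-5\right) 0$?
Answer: $961$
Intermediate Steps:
$Q = 0$
$\left(\left(\left(-13 - 2\right) - 16\right) + Q\right)^{2} = \left(\left(\left(-13 - 2\right) - 16\right) + 0\right)^{2} = \left(\left(-15 - 16\right) + 0\right)^{2} = \left(-31 + 0\right)^{2} = \left(-31\right)^{2} = 961$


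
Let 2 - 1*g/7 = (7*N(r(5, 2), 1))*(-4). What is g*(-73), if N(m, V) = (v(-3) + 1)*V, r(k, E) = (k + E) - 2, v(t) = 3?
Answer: -58254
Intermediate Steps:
r(k, E) = -2 + E + k (r(k, E) = (E + k) - 2 = -2 + E + k)
N(m, V) = 4*V (N(m, V) = (3 + 1)*V = 4*V)
g = 798 (g = 14 - 7*7*(4*1)*(-4) = 14 - 7*7*4*(-4) = 14 - 196*(-4) = 14 - 7*(-112) = 14 + 784 = 798)
g*(-73) = 798*(-73) = -58254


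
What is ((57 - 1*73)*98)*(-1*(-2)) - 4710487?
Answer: -4713623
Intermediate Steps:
((57 - 1*73)*98)*(-1*(-2)) - 4710487 = ((57 - 73)*98)*2 - 4710487 = -16*98*2 - 4710487 = -1568*2 - 4710487 = -3136 - 4710487 = -4713623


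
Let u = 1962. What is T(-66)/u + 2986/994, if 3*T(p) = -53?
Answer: 8761457/2925342 ≈ 2.9950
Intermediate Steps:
T(p) = -53/3 (T(p) = (⅓)*(-53) = -53/3)
T(-66)/u + 2986/994 = -53/3/1962 + 2986/994 = -53/3*1/1962 + 2986*(1/994) = -53/5886 + 1493/497 = 8761457/2925342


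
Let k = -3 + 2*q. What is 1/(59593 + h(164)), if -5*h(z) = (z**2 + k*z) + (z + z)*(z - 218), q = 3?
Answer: 5/288289 ≈ 1.7344e-5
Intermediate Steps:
k = 3 (k = -3 + 2*3 = -3 + 6 = 3)
h(z) = -3*z/5 - z**2/5 - 2*z*(-218 + z)/5 (h(z) = -((z**2 + 3*z) + (z + z)*(z - 218))/5 = -((z**2 + 3*z) + (2*z)*(-218 + z))/5 = -((z**2 + 3*z) + 2*z*(-218 + z))/5 = -(z**2 + 3*z + 2*z*(-218 + z))/5 = -3*z/5 - z**2/5 - 2*z*(-218 + z)/5)
1/(59593 + h(164)) = 1/(59593 + (1/5)*164*(433 - 3*164)) = 1/(59593 + (1/5)*164*(433 - 492)) = 1/(59593 + (1/5)*164*(-59)) = 1/(59593 - 9676/5) = 1/(288289/5) = 5/288289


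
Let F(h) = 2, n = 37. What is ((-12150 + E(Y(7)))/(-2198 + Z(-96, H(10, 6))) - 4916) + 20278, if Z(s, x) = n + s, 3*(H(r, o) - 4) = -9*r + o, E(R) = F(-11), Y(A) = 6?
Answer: 34684182/2257 ≈ 15367.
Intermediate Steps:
E(R) = 2
H(r, o) = 4 - 3*r + o/3 (H(r, o) = 4 + (-9*r + o)/3 = 4 + (o - 9*r)/3 = 4 + (-3*r + o/3) = 4 - 3*r + o/3)
Z(s, x) = 37 + s
((-12150 + E(Y(7)))/(-2198 + Z(-96, H(10, 6))) - 4916) + 20278 = ((-12150 + 2)/(-2198 + (37 - 96)) - 4916) + 20278 = (-12148/(-2198 - 59) - 4916) + 20278 = (-12148/(-2257) - 4916) + 20278 = (-12148*(-1/2257) - 4916) + 20278 = (12148/2257 - 4916) + 20278 = -11083264/2257 + 20278 = 34684182/2257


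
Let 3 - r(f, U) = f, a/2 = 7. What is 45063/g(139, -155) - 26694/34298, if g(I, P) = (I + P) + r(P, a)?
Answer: 770890113/2435158 ≈ 316.57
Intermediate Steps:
a = 14 (a = 2*7 = 14)
r(f, U) = 3 - f
g(I, P) = 3 + I (g(I, P) = (I + P) + (3 - P) = 3 + I)
45063/g(139, -155) - 26694/34298 = 45063/(3 + 139) - 26694/34298 = 45063/142 - 26694*1/34298 = 45063*(1/142) - 13347/17149 = 45063/142 - 13347/17149 = 770890113/2435158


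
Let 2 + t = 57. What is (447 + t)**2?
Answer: 252004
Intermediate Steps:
t = 55 (t = -2 + 57 = 55)
(447 + t)**2 = (447 + 55)**2 = 502**2 = 252004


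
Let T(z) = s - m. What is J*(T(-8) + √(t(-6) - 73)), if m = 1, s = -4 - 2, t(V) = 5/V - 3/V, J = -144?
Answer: 1008 - 96*I*√165 ≈ 1008.0 - 1233.1*I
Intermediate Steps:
t(V) = 2/V
s = -6
T(z) = -7 (T(z) = -6 - 1*1 = -6 - 1 = -7)
J*(T(-8) + √(t(-6) - 73)) = -144*(-7 + √(2/(-6) - 73)) = -144*(-7 + √(2*(-⅙) - 73)) = -144*(-7 + √(-⅓ - 73)) = -144*(-7 + √(-220/3)) = -144*(-7 + 2*I*√165/3) = 1008 - 96*I*√165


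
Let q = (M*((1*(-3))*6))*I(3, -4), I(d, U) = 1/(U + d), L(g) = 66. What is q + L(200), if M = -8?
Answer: -78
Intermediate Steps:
q = -144 (q = (-8*1*(-3)*6)/(-4 + 3) = -(-24)*6/(-1) = -8*(-18)*(-1) = 144*(-1) = -144)
q + L(200) = -144 + 66 = -78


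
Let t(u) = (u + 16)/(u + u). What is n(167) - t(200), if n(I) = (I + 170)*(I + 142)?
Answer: 5206623/50 ≈ 1.0413e+5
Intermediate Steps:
n(I) = (142 + I)*(170 + I) (n(I) = (170 + I)*(142 + I) = (142 + I)*(170 + I))
t(u) = (16 + u)/(2*u) (t(u) = (16 + u)/((2*u)) = (16 + u)*(1/(2*u)) = (16 + u)/(2*u))
n(167) - t(200) = (24140 + 167² + 312*167) - (16 + 200)/(2*200) = (24140 + 27889 + 52104) - 216/(2*200) = 104133 - 1*27/50 = 104133 - 27/50 = 5206623/50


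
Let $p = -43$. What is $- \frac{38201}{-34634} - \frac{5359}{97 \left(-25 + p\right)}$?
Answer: $\frac{218788701}{114222932} \approx 1.9155$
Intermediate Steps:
$- \frac{38201}{-34634} - \frac{5359}{97 \left(-25 + p\right)} = - \frac{38201}{-34634} - \frac{5359}{97 \left(-25 - 43\right)} = \left(-38201\right) \left(- \frac{1}{34634}\right) - \frac{5359}{97 \left(-68\right)} = \frac{38201}{34634} - \frac{5359}{-6596} = \frac{38201}{34634} - - \frac{5359}{6596} = \frac{38201}{34634} + \frac{5359}{6596} = \frac{218788701}{114222932}$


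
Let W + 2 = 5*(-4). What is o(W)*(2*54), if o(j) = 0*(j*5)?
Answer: 0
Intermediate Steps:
W = -22 (W = -2 + 5*(-4) = -2 - 20 = -22)
o(j) = 0 (o(j) = 0*(5*j) = 0)
o(W)*(2*54) = 0*(2*54) = 0*108 = 0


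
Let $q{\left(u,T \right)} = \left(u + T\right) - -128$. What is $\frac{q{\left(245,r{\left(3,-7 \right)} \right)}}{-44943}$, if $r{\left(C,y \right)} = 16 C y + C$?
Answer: $- \frac{40}{44943} \approx -0.00089002$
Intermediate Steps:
$r{\left(C,y \right)} = C + 16 C y$ ($r{\left(C,y \right)} = 16 C y + C = C + 16 C y$)
$q{\left(u,T \right)} = 128 + T + u$ ($q{\left(u,T \right)} = \left(T + u\right) + 128 = 128 + T + u$)
$\frac{q{\left(245,r{\left(3,-7 \right)} \right)}}{-44943} = \frac{128 + 3 \left(1 + 16 \left(-7\right)\right) + 245}{-44943} = \left(128 + 3 \left(1 - 112\right) + 245\right) \left(- \frac{1}{44943}\right) = \left(128 + 3 \left(-111\right) + 245\right) \left(- \frac{1}{44943}\right) = \left(128 - 333 + 245\right) \left(- \frac{1}{44943}\right) = 40 \left(- \frac{1}{44943}\right) = - \frac{40}{44943}$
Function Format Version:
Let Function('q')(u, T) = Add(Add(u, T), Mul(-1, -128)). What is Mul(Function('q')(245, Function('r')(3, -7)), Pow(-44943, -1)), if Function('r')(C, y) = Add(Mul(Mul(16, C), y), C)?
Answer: Rational(-40, 44943) ≈ -0.00089002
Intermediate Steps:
Function('r')(C, y) = Add(C, Mul(16, C, y)) (Function('r')(C, y) = Add(Mul(16, C, y), C) = Add(C, Mul(16, C, y)))
Function('q')(u, T) = Add(128, T, u) (Function('q')(u, T) = Add(Add(T, u), 128) = Add(128, T, u))
Mul(Function('q')(245, Function('r')(3, -7)), Pow(-44943, -1)) = Mul(Add(128, Mul(3, Add(1, Mul(16, -7))), 245), Pow(-44943, -1)) = Mul(Add(128, Mul(3, Add(1, -112)), 245), Rational(-1, 44943)) = Mul(Add(128, Mul(3, -111), 245), Rational(-1, 44943)) = Mul(Add(128, -333, 245), Rational(-1, 44943)) = Mul(40, Rational(-1, 44943)) = Rational(-40, 44943)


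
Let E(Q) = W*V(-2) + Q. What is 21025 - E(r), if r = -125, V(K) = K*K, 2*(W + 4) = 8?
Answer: 21150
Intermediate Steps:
W = 0 (W = -4 + (½)*8 = -4 + 4 = 0)
V(K) = K²
E(Q) = Q (E(Q) = 0*(-2)² + Q = 0*4 + Q = 0 + Q = Q)
21025 - E(r) = 21025 - 1*(-125) = 21025 + 125 = 21150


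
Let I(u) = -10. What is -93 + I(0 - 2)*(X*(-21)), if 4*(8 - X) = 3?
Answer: 2859/2 ≈ 1429.5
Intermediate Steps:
X = 29/4 (X = 8 - 1/4*3 = 8 - 3/4 = 29/4 ≈ 7.2500)
-93 + I(0 - 2)*(X*(-21)) = -93 - 145*(-21)/2 = -93 - 10*(-609/4) = -93 + 3045/2 = 2859/2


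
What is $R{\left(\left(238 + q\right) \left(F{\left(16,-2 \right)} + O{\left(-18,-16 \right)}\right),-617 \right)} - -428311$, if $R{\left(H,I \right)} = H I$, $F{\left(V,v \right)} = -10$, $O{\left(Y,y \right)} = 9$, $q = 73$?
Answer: $620198$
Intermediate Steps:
$R{\left(\left(238 + q\right) \left(F{\left(16,-2 \right)} + O{\left(-18,-16 \right)}\right),-617 \right)} - -428311 = \left(238 + 73\right) \left(-10 + 9\right) \left(-617\right) - -428311 = 311 \left(-1\right) \left(-617\right) + 428311 = \left(-311\right) \left(-617\right) + 428311 = 191887 + 428311 = 620198$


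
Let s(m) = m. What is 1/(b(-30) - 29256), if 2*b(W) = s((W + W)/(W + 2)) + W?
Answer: -14/409779 ≈ -3.4165e-5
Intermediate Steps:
b(W) = W/2 + W/(2 + W) (b(W) = ((W + W)/(W + 2) + W)/2 = ((2*W)/(2 + W) + W)/2 = (2*W/(2 + W) + W)/2 = (W + 2*W/(2 + W))/2 = W/2 + W/(2 + W))
1/(b(-30) - 29256) = 1/((½)*(-30)*(4 - 30)/(2 - 30) - 29256) = 1/((½)*(-30)*(-26)/(-28) - 29256) = 1/((½)*(-30)*(-1/28)*(-26) - 29256) = 1/(-195/14 - 29256) = 1/(-409779/14) = -14/409779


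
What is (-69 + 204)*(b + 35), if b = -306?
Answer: -36585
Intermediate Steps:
(-69 + 204)*(b + 35) = (-69 + 204)*(-306 + 35) = 135*(-271) = -36585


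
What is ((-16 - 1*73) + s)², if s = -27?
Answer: 13456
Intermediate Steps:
((-16 - 1*73) + s)² = ((-16 - 1*73) - 27)² = ((-16 - 73) - 27)² = (-89 - 27)² = (-116)² = 13456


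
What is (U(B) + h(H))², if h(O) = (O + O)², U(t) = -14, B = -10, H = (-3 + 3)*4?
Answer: 196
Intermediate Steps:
H = 0 (H = 0*4 = 0)
h(O) = 4*O² (h(O) = (2*O)² = 4*O²)
(U(B) + h(H))² = (-14 + 4*0²)² = (-14 + 4*0)² = (-14 + 0)² = (-14)² = 196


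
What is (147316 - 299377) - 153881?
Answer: -305942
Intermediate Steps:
(147316 - 299377) - 153881 = -152061 - 153881 = -305942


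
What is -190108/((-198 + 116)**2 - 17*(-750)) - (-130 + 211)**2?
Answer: -63979511/9737 ≈ -6570.8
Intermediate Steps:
-190108/((-198 + 116)**2 - 17*(-750)) - (-130 + 211)**2 = -190108/((-82)**2 - 1*(-12750)) - 1*81**2 = -190108/(6724 + 12750) - 1*6561 = -190108/19474 - 6561 = -190108*1/19474 - 6561 = -95054/9737 - 6561 = -63979511/9737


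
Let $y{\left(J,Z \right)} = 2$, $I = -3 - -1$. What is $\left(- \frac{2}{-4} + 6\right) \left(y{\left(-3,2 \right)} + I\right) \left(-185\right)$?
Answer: $0$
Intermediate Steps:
$I = -2$ ($I = -3 + 1 = -2$)
$\left(- \frac{2}{-4} + 6\right) \left(y{\left(-3,2 \right)} + I\right) \left(-185\right) = \left(- \frac{2}{-4} + 6\right) \left(2 - 2\right) \left(-185\right) = \left(\left(-2\right) \left(- \frac{1}{4}\right) + 6\right) 0 \left(-185\right) = \left(\frac{1}{2} + 6\right) 0 \left(-185\right) = \frac{13}{2} \cdot 0 \left(-185\right) = 0 \left(-185\right) = 0$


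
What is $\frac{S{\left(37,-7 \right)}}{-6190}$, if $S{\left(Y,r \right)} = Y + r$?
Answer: $- \frac{3}{619} \approx -0.0048465$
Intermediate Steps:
$\frac{S{\left(37,-7 \right)}}{-6190} = \frac{37 - 7}{-6190} = 30 \left(- \frac{1}{6190}\right) = - \frac{3}{619}$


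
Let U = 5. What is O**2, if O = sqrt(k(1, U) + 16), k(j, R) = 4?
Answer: 20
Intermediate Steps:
O = 2*sqrt(5) (O = sqrt(4 + 16) = sqrt(20) = 2*sqrt(5) ≈ 4.4721)
O**2 = (2*sqrt(5))**2 = 20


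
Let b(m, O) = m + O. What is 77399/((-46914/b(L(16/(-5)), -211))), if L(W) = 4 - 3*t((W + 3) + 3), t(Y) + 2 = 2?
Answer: 762933/2234 ≈ 341.51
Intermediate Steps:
t(Y) = 0 (t(Y) = -2 + 2 = 0)
L(W) = 4 (L(W) = 4 - 3*0 = 4 + 0 = 4)
b(m, O) = O + m
77399/((-46914/b(L(16/(-5)), -211))) = 77399/((-46914/(-211 + 4))) = 77399/((-46914/(-207))) = 77399/((-46914*(-1/207))) = 77399/(15638/69) = 77399*(69/15638) = 762933/2234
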